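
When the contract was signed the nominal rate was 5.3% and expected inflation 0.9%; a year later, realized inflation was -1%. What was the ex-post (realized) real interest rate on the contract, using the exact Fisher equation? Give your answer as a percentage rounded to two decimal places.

6.36%

Ex-post: (1 + 0.0530)/(1 − 0.0100) − 1 = 6.3636%
So the realized real rate is 6.36%.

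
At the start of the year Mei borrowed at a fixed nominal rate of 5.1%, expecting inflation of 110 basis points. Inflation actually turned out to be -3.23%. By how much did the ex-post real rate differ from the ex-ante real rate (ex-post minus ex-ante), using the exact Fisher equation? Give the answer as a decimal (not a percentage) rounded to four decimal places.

0.0465

Ex-ante: (1 + 0.0510)/(1 + 0.0110) − 1 = 3.9565%
Ex-post: (1 + 0.0510)/(1 − 0.0323) − 1 = 8.6080%
Difference (ex-post − ex-ante) = 4.6516% → 0.0465.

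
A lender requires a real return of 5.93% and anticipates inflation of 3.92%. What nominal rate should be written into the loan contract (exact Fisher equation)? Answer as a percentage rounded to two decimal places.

(1 + i) = (1 + r)(1 + π) = 1.05930 × 1.03920 = 1.10082456
i = 1.10082456 − 1, so the required nominal rate is 10.08%.

10.08%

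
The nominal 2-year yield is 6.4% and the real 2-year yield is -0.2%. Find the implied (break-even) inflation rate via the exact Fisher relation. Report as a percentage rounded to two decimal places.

6.61%

(1 + π) = (1 + i)/(1 + r) = 1.06400 / 0.99800 = 1.066132
Break-even inflation = 1.066132 − 1 → 6.61%.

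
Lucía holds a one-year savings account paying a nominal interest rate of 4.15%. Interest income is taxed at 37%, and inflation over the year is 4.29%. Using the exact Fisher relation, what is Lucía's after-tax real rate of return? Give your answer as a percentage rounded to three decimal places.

-1.607%

After-tax nominal return = 4.15% × (1 − 0.37) = 2.6145%.
1 + r = 1.026145 / 1.04290 = 0.983934
After-tax real rate = 0.983934 − 1 → -1.607%.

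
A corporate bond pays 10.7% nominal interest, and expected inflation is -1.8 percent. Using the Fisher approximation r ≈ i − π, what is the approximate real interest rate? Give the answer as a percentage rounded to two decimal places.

r ≈ i − π = 10.7% − (-1.8%) = 12.50%.

12.50%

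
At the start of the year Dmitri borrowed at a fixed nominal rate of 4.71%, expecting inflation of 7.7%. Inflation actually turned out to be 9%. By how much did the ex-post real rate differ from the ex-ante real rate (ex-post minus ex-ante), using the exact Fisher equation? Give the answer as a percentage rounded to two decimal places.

-1.16%

Ex-ante: (1 + 0.0471)/(1 + 0.0770) − 1 = -2.7762%
Ex-post: (1 + 0.0471)/(1 + 0.0900) − 1 = -3.9358%
Difference (ex-post − ex-ante) = -1.1595% → -1.16%.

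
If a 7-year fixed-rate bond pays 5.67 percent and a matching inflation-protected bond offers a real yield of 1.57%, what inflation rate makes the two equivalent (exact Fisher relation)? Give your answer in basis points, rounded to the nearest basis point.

404 basis points

(1 + π) = (1 + i)/(1 + r) = 1.05670 / 1.01570 = 1.040366
Break-even inflation = 1.040366 − 1 → 404 basis points.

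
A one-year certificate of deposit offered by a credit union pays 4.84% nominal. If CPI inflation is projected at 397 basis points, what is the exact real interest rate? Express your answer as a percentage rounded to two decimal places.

By the Fisher equation, 1 + r = (1 + i)/(1 + π).
1 + r = 1.04840 / 1.03970 = 1.008368
r = 1.008368 − 1 = 0.8368%, i.e. 0.84%.

0.84%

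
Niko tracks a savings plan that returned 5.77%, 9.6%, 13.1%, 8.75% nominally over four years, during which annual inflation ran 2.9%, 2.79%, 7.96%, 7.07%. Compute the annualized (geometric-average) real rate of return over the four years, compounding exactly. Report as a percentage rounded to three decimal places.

3.918%

Compound the nominal returns: 1.0577 × 1.0960 × 1.1310 × 1.0875 = 1.42582074.
Compound inflation: 1.0290 × 1.0279 × 1.0796 × 1.0707 = 1.22263527.
Deflate: 1.42582074 / 1.22263527 = 1.16618650.
Annualized real rate = 1.16618650^(1/4) − 1 = 3.9183% → 3.918%.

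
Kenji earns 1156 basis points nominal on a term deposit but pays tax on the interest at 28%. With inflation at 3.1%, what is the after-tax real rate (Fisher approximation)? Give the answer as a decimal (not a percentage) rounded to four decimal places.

After-tax nominal return = 11.56% × (1 − 0.28) = 8.3232%.
r ≈ 8.3232% − 3.1% → 0.0522.

0.0522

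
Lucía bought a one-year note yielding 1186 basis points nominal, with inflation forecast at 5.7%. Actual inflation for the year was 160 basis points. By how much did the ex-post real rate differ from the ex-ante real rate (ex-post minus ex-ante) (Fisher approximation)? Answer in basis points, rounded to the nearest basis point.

Ex-ante: 11.86% − 5.7% = 6.160%
Ex-post: 11.86% − 1.6% = 10.260%
Difference (ex-post − ex-ante) = 4.1000% → 410 basis points.

410 basis points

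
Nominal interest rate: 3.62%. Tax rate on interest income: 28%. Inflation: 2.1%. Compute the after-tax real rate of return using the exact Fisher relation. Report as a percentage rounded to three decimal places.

After-tax nominal return = 3.62% × (1 − 0.28) = 2.6064%.
1 + r = 1.026064 / 1.02100 = 1.004960
After-tax real rate = 1.004960 − 1 → 0.496%.

0.496%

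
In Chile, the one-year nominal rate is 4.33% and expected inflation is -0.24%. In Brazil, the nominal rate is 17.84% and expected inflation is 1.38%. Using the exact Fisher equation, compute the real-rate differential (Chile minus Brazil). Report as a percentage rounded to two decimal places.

Chile: (1 + 0.0433)/(1 − 0.0024) − 1 = 4.5810%
Brazil: (1 + 0.1784)/(1 + 0.0138) − 1 = 16.2359%
Differential = 4.5810% − 16.2359% = -11.6549% → -11.65%.

-11.65%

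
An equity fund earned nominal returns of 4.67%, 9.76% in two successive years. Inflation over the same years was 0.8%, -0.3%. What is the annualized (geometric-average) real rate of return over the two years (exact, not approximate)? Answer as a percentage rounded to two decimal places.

6.92%

Compound the nominal returns: 1.0467 × 1.0976 = 1.14885792.
Compound inflation: 1.0080 × 0.9970 = 1.00497600.
Deflate: 1.14885792 / 1.00497600 = 1.14316951.
Annualized real rate = 1.14316951^(1/2) − 1 = 6.9191% → 6.92%.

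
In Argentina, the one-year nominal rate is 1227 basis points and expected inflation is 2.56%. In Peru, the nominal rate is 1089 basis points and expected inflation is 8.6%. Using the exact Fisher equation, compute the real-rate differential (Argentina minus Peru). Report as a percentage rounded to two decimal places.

7.36%

Argentina: (1 + 0.1227)/(1 + 0.0256) − 1 = 9.4676%
Peru: (1 + 0.1089)/(1 + 0.0860) − 1 = 2.1087%
Differential = 9.4676% − 2.1087% = 7.3590% → 7.36%.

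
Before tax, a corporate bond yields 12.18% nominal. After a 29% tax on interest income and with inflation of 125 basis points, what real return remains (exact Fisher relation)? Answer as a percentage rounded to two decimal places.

After-tax nominal return = 12.18% × (1 − 0.29) = 8.6478%.
1 + r = 1.086478 / 1.01250 = 1.073065
After-tax real rate = 1.073065 − 1 → 7.31%.

7.31%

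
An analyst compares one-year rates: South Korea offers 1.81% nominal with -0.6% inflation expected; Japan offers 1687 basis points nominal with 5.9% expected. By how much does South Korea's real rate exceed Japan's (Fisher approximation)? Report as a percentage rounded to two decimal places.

-8.56%

South Korea: 1.81% − (-0.6%) = 2.410%
Japan: 16.87% − 5.9% = 10.970%
Differential = -8.560% → -8.56%.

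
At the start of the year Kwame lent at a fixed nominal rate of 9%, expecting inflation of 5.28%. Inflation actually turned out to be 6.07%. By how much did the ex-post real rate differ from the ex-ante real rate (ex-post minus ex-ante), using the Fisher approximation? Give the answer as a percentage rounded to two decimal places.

-0.79%

Ex-ante: 9% − 5.28% = 3.720%
Ex-post: 9% − 6.07% = 2.930%
Difference (ex-post − ex-ante) = -0.7900% → -0.79%.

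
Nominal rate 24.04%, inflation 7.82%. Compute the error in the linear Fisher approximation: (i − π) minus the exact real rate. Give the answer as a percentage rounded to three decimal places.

1.176%

Approximate: r ≈ 24.040% − 7.820% = 16.2200%
Exact: (1 + 0.2404)/(1 + 0.0782) − 1 = 15.0436%
Error = 16.2200% − 15.0436% = 1.1764% → 1.176%.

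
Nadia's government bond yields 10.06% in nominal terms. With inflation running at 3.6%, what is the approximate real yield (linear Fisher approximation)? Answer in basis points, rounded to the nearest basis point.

646 basis points

r ≈ i − π = 10.06% − 3.6% = 646 basis points.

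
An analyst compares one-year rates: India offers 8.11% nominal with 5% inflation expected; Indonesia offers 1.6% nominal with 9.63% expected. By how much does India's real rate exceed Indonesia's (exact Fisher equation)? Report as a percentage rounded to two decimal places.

India: (1 + 0.0811)/(1 + 0.0500) − 1 = 2.9619%
Indonesia: (1 + 0.0160)/(1 + 0.0963) − 1 = -7.3246%
Differential = 2.9619% − (-7.3246%) = 10.2865% → 10.29%.

10.29%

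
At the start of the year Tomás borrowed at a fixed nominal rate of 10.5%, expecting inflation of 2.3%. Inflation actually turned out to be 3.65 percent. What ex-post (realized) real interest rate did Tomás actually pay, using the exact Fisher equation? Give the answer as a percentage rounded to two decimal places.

Ex-post: (1 + 0.1050)/(1 + 0.0365) − 1 = 6.6088%
So the realized real rate is 6.61%.

6.61%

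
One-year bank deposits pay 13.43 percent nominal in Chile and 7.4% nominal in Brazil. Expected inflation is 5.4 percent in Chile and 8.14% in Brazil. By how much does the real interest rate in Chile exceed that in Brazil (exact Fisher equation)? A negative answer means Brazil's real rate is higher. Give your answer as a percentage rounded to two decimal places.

Chile: (1 + 0.1343)/(1 + 0.0540) − 1 = 7.6186%
Brazil: (1 + 0.0740)/(1 + 0.0814) − 1 = -0.6843%
Differential = 7.6186% − (-0.6843%) = 8.3029% → 8.30%.

8.30%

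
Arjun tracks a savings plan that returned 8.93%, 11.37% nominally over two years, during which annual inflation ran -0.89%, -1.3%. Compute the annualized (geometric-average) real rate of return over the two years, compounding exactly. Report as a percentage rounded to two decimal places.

11.36%

Nominal growth factor = 1.0893 × 1.1137 = 1.21315341
Price-level growth factor = 0.9911 × 0.9870 = 0.97821570
Real growth factor = 1.21315341 / 0.97821570 = 1.24016964
Annualized real rate = 1.24016964^(1/2) − 1 = 11.3629% → 11.36%.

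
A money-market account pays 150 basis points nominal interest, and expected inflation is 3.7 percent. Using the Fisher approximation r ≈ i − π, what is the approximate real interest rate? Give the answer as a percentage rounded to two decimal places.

-2.20%

r ≈ i − π = 1.5% − 3.7% = -2.20%.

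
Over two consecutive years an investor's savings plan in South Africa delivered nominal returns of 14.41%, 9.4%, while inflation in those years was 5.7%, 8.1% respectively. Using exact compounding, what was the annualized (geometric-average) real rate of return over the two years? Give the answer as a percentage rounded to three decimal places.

4.662%

Compound the nominal returns: 1.1441 × 1.0940 = 1.25164540.
Compound inflation: 1.0570 × 1.0810 = 1.14261700.
Deflate: 1.25164540 / 1.14261700 = 1.09541990.
Annualized real rate = 1.09541990^(1/2) − 1 = 4.6623% → 4.662%.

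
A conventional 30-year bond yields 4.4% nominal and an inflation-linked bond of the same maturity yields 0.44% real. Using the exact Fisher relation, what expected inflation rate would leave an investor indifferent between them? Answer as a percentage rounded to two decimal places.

(1 + π) = (1 + i)/(1 + r) = 1.04400 / 1.00440 = 1.039427
Break-even inflation = 1.039427 − 1 → 3.94%.

3.94%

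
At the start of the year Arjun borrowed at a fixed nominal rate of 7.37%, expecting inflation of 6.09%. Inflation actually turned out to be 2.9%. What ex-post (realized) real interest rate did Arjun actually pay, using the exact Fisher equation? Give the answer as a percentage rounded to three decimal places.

4.344%

Ex-post: (1 + 0.0737)/(1 + 0.0290) − 1 = 4.3440%
So the realized real rate is 4.344%.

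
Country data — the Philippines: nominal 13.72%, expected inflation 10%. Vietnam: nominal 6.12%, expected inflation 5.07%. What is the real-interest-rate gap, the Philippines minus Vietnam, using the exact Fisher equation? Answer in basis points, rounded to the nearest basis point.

238 basis points

The Philippines: (1 + 0.1372)/(1 + 0.1000) − 1 = 3.3818%
Vietnam: (1 + 0.0612)/(1 + 0.0507) − 1 = 0.9993%
Differential = 3.3818% − 0.9993% = 2.3825% → 238 basis points.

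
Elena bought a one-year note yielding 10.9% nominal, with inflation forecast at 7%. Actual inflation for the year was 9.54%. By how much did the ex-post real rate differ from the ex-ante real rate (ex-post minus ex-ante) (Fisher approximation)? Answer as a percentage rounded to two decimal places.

-2.54%

Ex-ante: 10.9% − 7% = 3.900%
Ex-post: 10.9% − 9.54% = 1.360%
Difference (ex-post − ex-ante) = -2.5400% → -2.54%.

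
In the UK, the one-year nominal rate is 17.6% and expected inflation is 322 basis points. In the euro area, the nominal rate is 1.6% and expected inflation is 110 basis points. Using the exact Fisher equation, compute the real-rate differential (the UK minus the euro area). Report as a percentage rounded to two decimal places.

13.44%

The UK: (1 + 0.1760)/(1 + 0.0322) − 1 = 13.9314%
The euro area: (1 + 0.0160)/(1 + 0.0110) − 1 = 0.4946%
Differential = 13.9314% − 0.4946% = 13.4368% → 13.44%.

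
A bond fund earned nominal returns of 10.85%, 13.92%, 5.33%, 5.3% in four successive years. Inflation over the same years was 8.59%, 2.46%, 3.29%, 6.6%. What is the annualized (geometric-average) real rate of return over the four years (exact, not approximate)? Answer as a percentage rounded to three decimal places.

3.404%

Compound the nominal returns: 1.1085 × 1.1392 × 1.0533 × 1.0530 = 1.40060647.
Compound inflation: 1.0859 × 1.0246 × 1.0329 × 1.0660 = 1.22506651.
Deflate: 1.40060647 / 1.22506651 = 1.14329015.
Annualized real rate = 1.14329015^(1/4) − 1 = 3.4044% → 3.404%.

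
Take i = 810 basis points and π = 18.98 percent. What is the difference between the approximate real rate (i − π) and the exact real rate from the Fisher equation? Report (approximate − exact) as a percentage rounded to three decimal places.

-1.736%

Approximate: r ≈ 8.100% − 18.980% = -10.8800%
Exact: (1 + 0.0810)/(1 + 0.1898) − 1 = -9.1444%
Error = -10.8800% − (-9.1444%) = -1.7356% → -1.736%.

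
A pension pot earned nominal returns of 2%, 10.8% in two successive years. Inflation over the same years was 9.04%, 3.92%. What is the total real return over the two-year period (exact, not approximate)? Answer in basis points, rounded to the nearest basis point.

-26 basis points

Compound the nominal returns: 1.0200 × 1.1080 = 1.130160.
Compound inflation: 1.0904 × 1.0392 = 1.133144.
Deflate: 1.130160 / 1.133144 = 0.997367.
Total real return = 0.997367 − 1 → -26 basis points.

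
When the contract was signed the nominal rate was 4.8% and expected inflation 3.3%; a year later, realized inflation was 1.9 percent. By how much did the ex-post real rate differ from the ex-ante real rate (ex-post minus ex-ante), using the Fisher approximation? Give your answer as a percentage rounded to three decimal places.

1.400%

Ex-ante: 4.8% − 3.3% = 1.500%
Ex-post: 4.8% − 1.9% = 2.900%
Difference (ex-post − ex-ante) = 1.4000% → 1.400%.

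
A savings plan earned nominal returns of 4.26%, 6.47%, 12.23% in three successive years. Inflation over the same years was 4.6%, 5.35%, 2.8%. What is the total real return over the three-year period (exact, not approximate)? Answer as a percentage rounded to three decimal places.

Nominal growth factor = 1.0426 × 1.0647 × 1.1223 = 1.245816
Price-level growth factor = 1.0460 × 1.0535 × 1.0280 = 1.132816
Real growth factor = 1.245816 / 1.132816 = 1.099752
Total real return = 1.099752 − 1 → 9.975%.

9.975%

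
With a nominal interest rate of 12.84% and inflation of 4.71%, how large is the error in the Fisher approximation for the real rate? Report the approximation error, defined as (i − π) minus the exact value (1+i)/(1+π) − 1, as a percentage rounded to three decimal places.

Approximate: r ≈ 12.840% − 4.710% = 8.1300%
Exact: (1 + 0.1284)/(1 + 0.0471) − 1 = 7.7643%
Error = 8.1300% − 7.7643% = 0.3657% → 0.366%.

0.366%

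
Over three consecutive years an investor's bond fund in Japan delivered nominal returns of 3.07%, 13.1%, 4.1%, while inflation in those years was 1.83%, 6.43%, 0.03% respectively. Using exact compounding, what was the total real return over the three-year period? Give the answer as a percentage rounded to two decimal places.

Nominal growth factor = 1.0307 × 1.1310 × 1.0410 = 1.213516
Price-level growth factor = 1.0183 × 1.0643 × 1.0003 = 1.084102
Real growth factor = 1.213516 / 1.084102 = 1.119375
Total real return = 1.119375 − 1 → 11.94%.

11.94%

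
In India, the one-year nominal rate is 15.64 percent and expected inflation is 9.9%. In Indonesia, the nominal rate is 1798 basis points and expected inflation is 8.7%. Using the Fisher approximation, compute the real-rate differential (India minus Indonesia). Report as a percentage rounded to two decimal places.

-3.54%

India: 15.64% − 9.9% = 5.740%
Indonesia: 17.98% − 8.7% = 9.280%
Differential = -3.540% → -3.54%.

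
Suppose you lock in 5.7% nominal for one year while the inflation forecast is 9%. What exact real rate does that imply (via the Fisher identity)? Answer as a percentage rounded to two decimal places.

-3.03%

1 + r = 1.05700 / 1.09000 = 0.969725
r = 0.969725 − 1 = -3.0275%, i.e. -3.03%.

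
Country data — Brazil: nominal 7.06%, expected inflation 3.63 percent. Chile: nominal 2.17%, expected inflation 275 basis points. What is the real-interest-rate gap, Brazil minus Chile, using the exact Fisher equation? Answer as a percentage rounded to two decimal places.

Brazil: (1 + 0.0706)/(1 + 0.0363) − 1 = 3.3099%
Chile: (1 + 0.0217)/(1 + 0.0275) − 1 = -0.5645%
Differential = 3.3099% − (-0.5645%) = 3.8743% → 3.87%.

3.87%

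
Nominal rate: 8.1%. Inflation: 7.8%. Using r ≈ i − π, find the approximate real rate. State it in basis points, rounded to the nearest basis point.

r ≈ i − π = 8.1% − 7.8% = 30 basis points.

30 basis points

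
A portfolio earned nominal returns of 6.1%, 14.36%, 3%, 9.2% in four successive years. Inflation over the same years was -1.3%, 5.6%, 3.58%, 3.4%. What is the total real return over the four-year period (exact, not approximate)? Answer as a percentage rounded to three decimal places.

Compound the nominal returns: 1.0610 × 1.1436 × 1.0300 × 1.0920 = 1.3647383.
Compound inflation: 0.9870 × 1.0560 × 1.0358 × 1.0340 = 1.1162912.
Deflate: 1.3647383 / 1.1162912 = 1.2225648.
Total real return = 1.2225648 − 1 → 22.256%.

22.256%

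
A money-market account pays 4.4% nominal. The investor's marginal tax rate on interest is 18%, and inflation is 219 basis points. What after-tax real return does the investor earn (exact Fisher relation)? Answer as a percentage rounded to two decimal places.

After-tax nominal return = 4.4% × (1 − 0.18) = 3.6080%.
1 + r = 1.03608 / 1.02190 = 1.013876
After-tax real rate = 1.013876 − 1 → 1.39%.

1.39%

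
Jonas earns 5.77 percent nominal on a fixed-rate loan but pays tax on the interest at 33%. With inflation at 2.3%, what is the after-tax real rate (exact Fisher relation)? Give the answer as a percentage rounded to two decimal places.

After-tax nominal return = 5.77% × (1 − 0.33) = 3.8659%.
1 + r = 1.038659 / 1.02300 = 1.015307
After-tax real rate = 1.015307 − 1 → 1.53%.

1.53%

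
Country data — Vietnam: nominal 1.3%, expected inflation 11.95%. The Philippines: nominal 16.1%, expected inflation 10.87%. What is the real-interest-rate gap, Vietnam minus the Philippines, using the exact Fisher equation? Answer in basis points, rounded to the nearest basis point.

Vietnam: (1 + 0.0130)/(1 + 0.1195) − 1 = -9.5132%
The Philippines: (1 + 0.1610)/(1 + 0.1087) − 1 = 4.7172%
Differential = -9.5132% − 4.7172% = -14.2304% → -1423 basis points.

-1423 basis points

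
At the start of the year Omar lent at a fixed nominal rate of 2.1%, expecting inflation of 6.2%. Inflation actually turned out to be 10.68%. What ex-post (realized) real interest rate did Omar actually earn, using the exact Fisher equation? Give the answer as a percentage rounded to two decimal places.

-7.75%

Ex-post: (1 + 0.0210)/(1 + 0.1068) − 1 = -7.7521%
So the realized real rate is -7.75%.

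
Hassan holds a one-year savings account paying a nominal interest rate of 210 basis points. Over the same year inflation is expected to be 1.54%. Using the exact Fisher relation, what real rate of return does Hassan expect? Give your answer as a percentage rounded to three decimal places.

0.552%

By the Fisher relation, 1 + r = (1 + i)/(1 + π).
1 + r = 1.02100 / 1.01540 = 1.0055151
r = 1.0055151 − 1 = 0.55151%, i.e. 0.552%.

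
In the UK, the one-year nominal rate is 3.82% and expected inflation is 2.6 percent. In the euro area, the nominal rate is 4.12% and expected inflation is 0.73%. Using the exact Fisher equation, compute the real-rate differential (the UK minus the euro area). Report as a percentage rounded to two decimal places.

The UK: (1 + 0.0382)/(1 + 0.0260) − 1 = 1.1891%
The euro area: (1 + 0.0412)/(1 + 0.0073) − 1 = 3.3654%
Differential = 1.1891% − 3.3654% = -2.1763% → -2.18%.

-2.18%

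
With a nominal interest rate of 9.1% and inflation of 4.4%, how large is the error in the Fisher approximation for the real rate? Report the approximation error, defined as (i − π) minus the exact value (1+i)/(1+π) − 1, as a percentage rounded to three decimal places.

Approximate: r ≈ 9.100% − 4.400% = 4.7000%
Exact: (1 + 0.0910)/(1 + 0.0440) − 1 = 4.5019%
Error = 4.7000% − 4.5019% = 0.1981% → 0.198%.

0.198%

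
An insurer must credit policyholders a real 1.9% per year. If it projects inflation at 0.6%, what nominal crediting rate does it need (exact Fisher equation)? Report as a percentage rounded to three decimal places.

(1 + i) = (1 + r)(1 + π) = 1.01900 × 1.00600 = 1.025114
i = 1.025114 − 1, so the required nominal rate is 2.511%.

2.511%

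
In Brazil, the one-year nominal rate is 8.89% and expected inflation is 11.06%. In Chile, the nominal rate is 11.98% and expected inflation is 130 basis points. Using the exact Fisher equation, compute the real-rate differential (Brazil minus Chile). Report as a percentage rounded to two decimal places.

Brazil: (1 + 0.0889)/(1 + 0.1106) − 1 = -1.9539%
Chile: (1 + 0.1198)/(1 + 0.0130) − 1 = 10.5429%
Differential = -1.9539% − 10.5429% = -12.4968% → -12.50%.

-12.50%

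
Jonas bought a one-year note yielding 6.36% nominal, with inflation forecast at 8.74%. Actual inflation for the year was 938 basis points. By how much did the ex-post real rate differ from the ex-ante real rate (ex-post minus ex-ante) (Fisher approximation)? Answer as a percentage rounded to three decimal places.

-0.640%

Ex-ante: 6.36% − 8.74% = -2.380%
Ex-post: 6.36% − 9.38% = -3.020%
Difference (ex-post − ex-ante) = -0.6400% → -0.640%.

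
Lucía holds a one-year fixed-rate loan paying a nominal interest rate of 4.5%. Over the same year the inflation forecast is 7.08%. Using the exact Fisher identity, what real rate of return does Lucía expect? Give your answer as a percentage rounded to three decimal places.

By the Fisher identity, 1 + r = (1 + i)/(1 + π).
1 + r = 1.04500 / 1.07080 = 0.975906
r = 0.975906 − 1 = -2.4094%, i.e. -2.409%.

-2.409%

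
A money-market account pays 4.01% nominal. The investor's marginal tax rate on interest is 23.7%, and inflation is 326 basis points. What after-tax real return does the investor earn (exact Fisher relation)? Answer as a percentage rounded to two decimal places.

After-tax nominal return = 4.01% × (1 − 0.237) = 3.05963%.
1 + r = 1.0305963 / 1.03260 = 0.998060
After-tax real rate = 0.998060 − 1 → -0.19%.

-0.19%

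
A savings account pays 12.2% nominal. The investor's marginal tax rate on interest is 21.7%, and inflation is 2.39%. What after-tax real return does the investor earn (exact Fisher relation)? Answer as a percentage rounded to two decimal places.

7.00%

After-tax nominal return = 12.2% × (1 − 0.217) = 9.5526%.
1 + r = 1.095526 / 1.02390 = 1.069954
After-tax real rate = 1.069954 − 1 → 7.00%.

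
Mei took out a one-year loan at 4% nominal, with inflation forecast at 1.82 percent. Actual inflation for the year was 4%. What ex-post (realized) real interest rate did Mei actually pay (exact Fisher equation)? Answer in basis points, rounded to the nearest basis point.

Ex-post: (1 + 0.0400)/(1 + 0.0400) − 1 = 0.0000%
So the realized real rate is 0 basis points.

0 basis points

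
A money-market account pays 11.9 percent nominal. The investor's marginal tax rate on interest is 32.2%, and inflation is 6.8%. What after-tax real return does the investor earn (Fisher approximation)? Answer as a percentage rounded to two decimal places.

1.27%

After-tax nominal return = 11.9% × (1 − 0.322) = 8.0682%.
r ≈ 8.0682% − 6.8% → 1.27%.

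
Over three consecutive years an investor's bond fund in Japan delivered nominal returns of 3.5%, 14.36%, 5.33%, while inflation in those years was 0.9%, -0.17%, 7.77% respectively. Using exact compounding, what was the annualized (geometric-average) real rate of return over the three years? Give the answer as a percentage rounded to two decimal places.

Nominal growth factor = 1.0350 × 1.1436 × 1.0533 = 1.24671327
Price-level growth factor = 1.0090 × 0.9983 × 1.0777 = 1.08555072
Real growth factor = 1.24671327 / 1.08555072 = 1.14846155
Annualized real rate = 1.14846155^(1/3) − 1 = 4.7222% → 4.72%.

4.72%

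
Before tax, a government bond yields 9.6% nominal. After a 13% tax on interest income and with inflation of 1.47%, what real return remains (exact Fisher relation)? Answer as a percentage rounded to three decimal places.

After-tax nominal return = 9.6% × (1 − 0.13) = 8.3520%.
1 + r = 1.08352 / 1.01470 = 1.067823
After-tax real rate = 1.067823 − 1 → 6.782%.

6.782%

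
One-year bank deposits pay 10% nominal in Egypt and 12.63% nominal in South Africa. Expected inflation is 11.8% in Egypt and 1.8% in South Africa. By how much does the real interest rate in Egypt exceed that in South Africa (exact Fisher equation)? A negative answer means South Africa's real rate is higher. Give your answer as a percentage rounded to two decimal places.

Egypt: (1 + 0.1000)/(1 + 0.1180) − 1 = -1.6100%
South Africa: (1 + 0.1263)/(1 + 0.0180) − 1 = 10.6385%
Differential = -1.6100% − 10.6385% = -12.2485% → -12.25%.

-12.25%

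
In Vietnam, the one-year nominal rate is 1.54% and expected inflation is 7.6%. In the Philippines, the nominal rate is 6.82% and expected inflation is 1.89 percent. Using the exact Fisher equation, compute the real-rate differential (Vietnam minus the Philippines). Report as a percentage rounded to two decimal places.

Vietnam: (1 + 0.0154)/(1 + 0.0760) − 1 = -5.6320%
The Philippines: (1 + 0.0682)/(1 + 0.0189) − 1 = 4.8386%
Differential = -5.6320% − 4.8386% = -10.4705% → -10.47%.

-10.47%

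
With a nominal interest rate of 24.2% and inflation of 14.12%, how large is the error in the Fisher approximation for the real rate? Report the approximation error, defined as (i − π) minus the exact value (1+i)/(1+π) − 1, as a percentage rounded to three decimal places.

1.247%

Approximate: r ≈ 24.200% − 14.120% = 10.0800%
Exact: (1 + 0.2420)/(1 + 0.1412) − 1 = 8.8328%
Error = 10.0800% − 8.8328% = 1.2472% → 1.247%.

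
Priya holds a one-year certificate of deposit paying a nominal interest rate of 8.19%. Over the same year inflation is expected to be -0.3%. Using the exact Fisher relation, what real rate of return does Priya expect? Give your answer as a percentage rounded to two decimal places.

1 + r = 1.08190 / 0.99700 = 1.085155
r = 1.085155 − 1 = 8.5155%, i.e. 8.52%.

8.52%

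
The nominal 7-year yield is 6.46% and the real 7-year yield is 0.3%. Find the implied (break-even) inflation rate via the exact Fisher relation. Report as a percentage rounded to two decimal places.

(1 + π) = (1 + i)/(1 + r) = 1.06460 / 1.00300 = 1.061416
Break-even inflation = 1.061416 − 1 → 6.14%.

6.14%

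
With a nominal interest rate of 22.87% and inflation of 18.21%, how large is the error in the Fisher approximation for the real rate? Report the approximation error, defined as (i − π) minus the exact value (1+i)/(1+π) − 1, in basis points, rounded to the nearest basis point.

72 basis points

Approximate: r ≈ 22.870% − 18.210% = 4.6600%
Exact: (1 + 0.2287)/(1 + 0.1821) − 1 = 3.9421%
Error = 4.6600% − 3.9421% = 0.7179% → 72 basis points.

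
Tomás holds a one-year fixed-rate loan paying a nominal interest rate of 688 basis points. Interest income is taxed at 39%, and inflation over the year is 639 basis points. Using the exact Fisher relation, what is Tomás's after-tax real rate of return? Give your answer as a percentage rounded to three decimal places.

After-tax nominal return = 6.88% × (1 − 0.39) = 4.1968%.
1 + r = 1.041968 / 1.06390 = 0.9793853
After-tax real rate = 0.9793853 − 1 → -2.061%.

-2.061%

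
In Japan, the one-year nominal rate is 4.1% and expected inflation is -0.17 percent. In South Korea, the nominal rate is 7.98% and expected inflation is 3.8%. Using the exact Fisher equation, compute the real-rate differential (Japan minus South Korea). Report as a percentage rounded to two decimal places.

Japan: (1 + 0.0410)/(1 − 0.0017) − 1 = 4.2773%
South Korea: (1 + 0.0798)/(1 + 0.0380) − 1 = 4.0270%
Differential = 4.2773% − 4.0270% = 0.2503% → 0.25%.

0.25%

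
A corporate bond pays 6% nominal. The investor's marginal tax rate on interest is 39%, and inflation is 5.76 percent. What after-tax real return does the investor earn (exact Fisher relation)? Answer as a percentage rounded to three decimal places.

-1.986%

After-tax nominal return = 6% × (1 − 0.39) = 3.6600%.
1 + r = 1.03660 / 1.05760 = 0.980144
After-tax real rate = 0.980144 − 1 → -1.986%.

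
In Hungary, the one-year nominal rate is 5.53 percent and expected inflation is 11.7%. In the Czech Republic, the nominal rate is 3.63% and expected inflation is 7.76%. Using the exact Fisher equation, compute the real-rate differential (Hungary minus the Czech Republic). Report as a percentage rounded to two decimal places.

Hungary: (1 + 0.0553)/(1 + 0.1170) − 1 = -5.5237%
The Czech Republic: (1 + 0.0363)/(1 + 0.0776) − 1 = -3.8326%
Differential = -5.5237% − (-3.8326%) = -1.6911% → -1.69%.

-1.69%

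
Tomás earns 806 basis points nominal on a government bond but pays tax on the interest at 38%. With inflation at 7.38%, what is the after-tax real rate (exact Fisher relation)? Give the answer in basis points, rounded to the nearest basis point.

-222 basis points

After-tax nominal return = 8.06% × (1 − 0.38) = 4.9972%.
1 + r = 1.049972 / 1.07380 = 0.977810
After-tax real rate = 0.977810 − 1 → -222 basis points.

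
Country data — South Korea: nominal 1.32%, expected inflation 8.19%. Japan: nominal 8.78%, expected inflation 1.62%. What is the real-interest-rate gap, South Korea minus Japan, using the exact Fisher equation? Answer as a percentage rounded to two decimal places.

South Korea: (1 + 0.0132)/(1 + 0.0819) − 1 = -6.3499%
Japan: (1 + 0.0878)/(1 + 0.0162) − 1 = 7.0459%
Differential = -6.3499% − 7.0459% = -13.3958% → -13.40%.

-13.40%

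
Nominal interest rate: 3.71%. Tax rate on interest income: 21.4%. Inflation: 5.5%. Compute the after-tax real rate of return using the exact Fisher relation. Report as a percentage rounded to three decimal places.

-2.449%

After-tax nominal return = 3.71% × (1 − 0.214) = 2.91606%.
1 + r = 1.0291606 / 1.05500 = 0.975508
After-tax real rate = 0.975508 − 1 → -2.449%.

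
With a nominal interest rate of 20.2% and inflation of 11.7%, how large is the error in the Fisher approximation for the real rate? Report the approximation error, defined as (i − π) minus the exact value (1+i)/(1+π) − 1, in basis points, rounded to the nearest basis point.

Approximate: r ≈ 20.200% − 11.700% = 8.5000%
Exact: (1 + 0.2020)/(1 + 0.1170) − 1 = 7.6097%
Error = 8.5000% − 7.6097% = 0.8903% → 89 basis points.

89 basis points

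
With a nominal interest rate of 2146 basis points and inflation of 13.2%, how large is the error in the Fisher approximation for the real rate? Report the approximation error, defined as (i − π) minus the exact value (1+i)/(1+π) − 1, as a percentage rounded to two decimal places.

Approximate: r ≈ 21.460% − 13.200% = 8.2600%
Exact: (1 + 0.2146)/(1 + 0.1320) − 1 = 7.2968%
Error = 8.2600% − 7.2968% = 0.9632% → 0.96%.

0.96%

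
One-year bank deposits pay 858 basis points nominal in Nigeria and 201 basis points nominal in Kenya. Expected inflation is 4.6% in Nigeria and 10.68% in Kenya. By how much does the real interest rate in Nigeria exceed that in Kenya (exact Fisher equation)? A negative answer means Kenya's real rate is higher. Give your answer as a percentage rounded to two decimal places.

11.64%

Nigeria: (1 + 0.0858)/(1 + 0.0460) − 1 = 3.8050%
Kenya: (1 + 0.0201)/(1 + 0.1068) − 1 = -7.8334%
Differential = 3.8050% − (-7.8334%) = 11.6384% → 11.64%.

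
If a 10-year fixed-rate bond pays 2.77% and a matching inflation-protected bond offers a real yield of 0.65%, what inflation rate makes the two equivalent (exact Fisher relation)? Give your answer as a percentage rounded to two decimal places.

(1 + π) = (1 + i)/(1 + r) = 1.02770 / 1.00650 = 1.021063
Break-even inflation = 1.021063 − 1 → 2.11%.

2.11%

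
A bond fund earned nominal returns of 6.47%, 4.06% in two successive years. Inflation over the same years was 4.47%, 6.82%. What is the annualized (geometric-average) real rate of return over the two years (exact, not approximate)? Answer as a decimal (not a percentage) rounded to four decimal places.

Compound the nominal returns: 1.0647 × 1.0406 = 1.10792682.
Compound inflation: 1.0447 × 1.0682 = 1.11594854.
Deflate: 1.10792682 / 1.11594854 = 0.99281175.
Annualized real rate = 0.99281175^(1/2) − 1 = -0.3601% → -0.0036.

-0.0036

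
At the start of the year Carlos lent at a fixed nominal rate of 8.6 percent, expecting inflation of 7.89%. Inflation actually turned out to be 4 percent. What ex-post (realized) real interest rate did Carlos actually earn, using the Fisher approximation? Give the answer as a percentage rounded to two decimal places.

Ex-post: 8.6% − 4% = 4.600%
So the realized real rate is 4.60%.

4.60%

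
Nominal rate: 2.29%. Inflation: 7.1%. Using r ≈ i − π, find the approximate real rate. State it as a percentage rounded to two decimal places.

r ≈ i − π = 2.29% − 7.1% = -4.81%.

-4.81%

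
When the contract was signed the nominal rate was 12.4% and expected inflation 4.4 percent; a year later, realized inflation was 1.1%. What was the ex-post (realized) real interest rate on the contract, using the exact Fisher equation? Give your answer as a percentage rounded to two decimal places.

11.18%

Ex-post: (1 + 0.1240)/(1 + 0.0110) − 1 = 11.1771%
So the realized real rate is 11.18%.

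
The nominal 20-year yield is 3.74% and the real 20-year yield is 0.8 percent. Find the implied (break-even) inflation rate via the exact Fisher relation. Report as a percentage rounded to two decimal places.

2.92%

(1 + π) = (1 + i)/(1 + r) = 1.03740 / 1.00800 = 1.029167
Break-even inflation = 1.029167 − 1 → 2.92%.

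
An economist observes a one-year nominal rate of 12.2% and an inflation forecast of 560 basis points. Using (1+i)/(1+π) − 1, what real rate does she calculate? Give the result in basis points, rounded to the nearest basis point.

By the Fisher relation, 1 + r = (1 + i)/(1 + π).
1 + r = 1.12200 / 1.05600 = 1.062500
r = 1.062500 − 1 = 6.2500%, i.e. 625 basis points.

625 basis points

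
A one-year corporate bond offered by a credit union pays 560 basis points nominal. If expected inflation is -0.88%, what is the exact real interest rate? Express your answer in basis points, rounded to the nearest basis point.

By the Fisher equation, 1 + r = (1 + i)/(1 + π).
1 + r = 1.05600 / 0.99120 = 1.065375
r = 1.065375 − 1 = 6.5375%, i.e. 654 basis points.

654 basis points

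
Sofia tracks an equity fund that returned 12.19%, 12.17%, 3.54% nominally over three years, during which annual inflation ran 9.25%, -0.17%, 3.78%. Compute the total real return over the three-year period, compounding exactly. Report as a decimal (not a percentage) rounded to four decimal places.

Compound the nominal returns: 1.1219 × 1.1217 × 1.0354 = 1.302984.
Compound inflation: 1.0925 × 0.9983 × 1.0378 = 1.131869.
Deflate: 1.302984 / 1.131869 = 1.151179.
Total real return = 1.151179 − 1 → 0.1512.

0.1512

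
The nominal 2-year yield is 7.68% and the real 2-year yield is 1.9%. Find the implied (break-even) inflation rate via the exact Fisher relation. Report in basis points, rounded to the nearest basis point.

(1 + π) = (1 + i)/(1 + r) = 1.07680 / 1.01900 = 1.056722
Break-even inflation = 1.056722 − 1 → 567 basis points.

567 basis points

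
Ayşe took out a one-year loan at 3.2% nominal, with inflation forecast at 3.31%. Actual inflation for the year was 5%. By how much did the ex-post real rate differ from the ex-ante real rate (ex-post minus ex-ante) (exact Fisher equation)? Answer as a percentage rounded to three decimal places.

-1.608%

Ex-ante: (1 + 0.0320)/(1 + 0.0331) − 1 = -0.1065%
Ex-post: (1 + 0.0320)/(1 + 0.0500) − 1 = -1.7143%
Difference (ex-post − ex-ante) = -1.6078% → -1.608%.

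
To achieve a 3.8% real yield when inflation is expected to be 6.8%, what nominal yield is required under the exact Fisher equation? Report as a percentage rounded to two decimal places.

(1 + i) = (1 + r)(1 + π) = 1.03800 × 1.06800 = 1.108584
i = 1.108584 − 1, so the required nominal rate is 10.86%.

10.86%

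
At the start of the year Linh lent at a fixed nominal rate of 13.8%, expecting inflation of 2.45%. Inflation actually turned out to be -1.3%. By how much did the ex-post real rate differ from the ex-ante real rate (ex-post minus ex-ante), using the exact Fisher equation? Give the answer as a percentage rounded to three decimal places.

Ex-ante: (1 + 0.1380)/(1 + 0.0245) − 1 = 11.0786%
Ex-post: (1 + 0.1380)/(1 − 0.0130) − 1 = 15.2989%
Difference (ex-post − ex-ante) = 4.2203% → 4.220%.

4.220%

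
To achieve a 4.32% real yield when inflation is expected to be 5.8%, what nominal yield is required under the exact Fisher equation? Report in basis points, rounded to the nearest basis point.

(1 + i) = (1 + r)(1 + π) = 1.04320 × 1.05800 = 1.1037056
i = 1.1037056 − 1, so the required nominal rate is 1037 basis points.

1037 basis points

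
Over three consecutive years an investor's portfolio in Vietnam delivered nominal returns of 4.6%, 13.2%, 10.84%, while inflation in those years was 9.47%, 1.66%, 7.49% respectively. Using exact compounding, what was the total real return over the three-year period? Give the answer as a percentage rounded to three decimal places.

9.714%

Nominal growth factor = 1.0460 × 1.1320 × 1.1084 = 1.312425
Price-level growth factor = 1.0947 × 1.0166 × 1.0749 = 1.196226
Real growth factor = 1.312425 / 1.196226 = 1.097138
Total real return = 1.097138 − 1 → 9.714%.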